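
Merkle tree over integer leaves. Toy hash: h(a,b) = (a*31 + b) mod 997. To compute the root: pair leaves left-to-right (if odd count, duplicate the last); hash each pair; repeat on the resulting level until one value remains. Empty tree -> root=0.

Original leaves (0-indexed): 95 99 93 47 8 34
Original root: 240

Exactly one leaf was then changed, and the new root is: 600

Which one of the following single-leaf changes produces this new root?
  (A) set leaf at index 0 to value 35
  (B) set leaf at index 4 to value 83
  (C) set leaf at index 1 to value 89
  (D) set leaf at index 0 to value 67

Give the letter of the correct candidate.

Answer: C

Derivation:
Original leaves: [95, 99, 93, 47, 8, 34]
Target new root: 600
Try each candidate change and compute the resulting root:
Candidate A: set leaf[0] = 35 -> leaves = [35, 99, 93, 47, 8, 34]
  L0: [35, 99, 93, 47, 8, 34]
  L1: h(35,99)=(35*31+99)%997=187 h(93,47)=(93*31+47)%997=936 h(8,34)=(8*31+34)%997=282 -> [187, 936, 282]
  L2: h(187,936)=(187*31+936)%997=751 h(282,282)=(282*31+282)%997=51 -> [751, 51]
  L3: h(751,51)=(751*31+51)%997=401 -> [401]
  root = 401 != target 600
Candidate B: set leaf[4] = 83 -> leaves = [95, 99, 93, 47, 83, 34]
  L0: [95, 99, 93, 47, 83, 34]
  L1: h(95,99)=(95*31+99)%997=53 h(93,47)=(93*31+47)%997=936 h(83,34)=(83*31+34)%997=613 -> [53, 936, 613]
  L2: h(53,936)=(53*31+936)%997=585 h(613,613)=(613*31+613)%997=673 -> [585, 673]
  L3: h(585,673)=(585*31+673)%997=862 -> [862]
  root = 862 != target 600
Candidate C: set leaf[1] = 89 -> leaves = [95, 89, 93, 47, 8, 34]
  L0: [95, 89, 93, 47, 8, 34]
  L1: h(95,89)=(95*31+89)%997=43 h(93,47)=(93*31+47)%997=936 h(8,34)=(8*31+34)%997=282 -> [43, 936, 282]
  L2: h(43,936)=(43*31+936)%997=275 h(282,282)=(282*31+282)%997=51 -> [275, 51]
  L3: h(275,51)=(275*31+51)%997=600 -> [600]
  root = 600 == target 600  ** MATCH **
Candidate D: set leaf[0] = 67 -> leaves = [67, 99, 93, 47, 8, 34]
  L0: [67, 99, 93, 47, 8, 34]
  L1: h(67,99)=(67*31+99)%997=182 h(93,47)=(93*31+47)%997=936 h(8,34)=(8*31+34)%997=282 -> [182, 936, 282]
  L2: h(182,936)=(182*31+936)%997=596 h(282,282)=(282*31+282)%997=51 -> [596, 51]
  L3: h(596,51)=(596*31+51)%997=581 -> [581]
  root = 581 != target 600
Candidate C produces the target root.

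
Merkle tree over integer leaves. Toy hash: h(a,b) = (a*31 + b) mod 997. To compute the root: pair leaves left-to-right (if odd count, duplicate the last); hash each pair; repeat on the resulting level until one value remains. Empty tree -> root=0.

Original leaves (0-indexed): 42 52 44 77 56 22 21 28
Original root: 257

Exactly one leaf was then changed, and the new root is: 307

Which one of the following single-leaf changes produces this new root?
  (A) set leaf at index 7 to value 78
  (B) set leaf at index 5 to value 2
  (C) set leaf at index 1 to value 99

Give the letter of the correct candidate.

Answer: A

Derivation:
Original leaves: [42, 52, 44, 77, 56, 22, 21, 28]
Target new root: 307
Try each candidate change and compute the resulting root:
Candidate A: set leaf[7] = 78 -> leaves = [42, 52, 44, 77, 56, 22, 21, 78]
  L0: [42, 52, 44, 77, 56, 22, 21, 78]
  L1: h(42,52)=(42*31+52)%997=357 h(44,77)=(44*31+77)%997=444 h(56,22)=(56*31+22)%997=761 h(21,78)=(21*31+78)%997=729 -> [357, 444, 761, 729]
  L2: h(357,444)=(357*31+444)%997=544 h(761,729)=(761*31+729)%997=392 -> [544, 392]
  L3: h(544,392)=(544*31+392)%997=307 -> [307]
  root = 307 == target 307  ** MATCH **
Candidate B: set leaf[5] = 2 -> leaves = [42, 52, 44, 77, 56, 2, 21, 28]
  L0: [42, 52, 44, 77, 56, 2, 21, 28]
  L1: h(42,52)=(42*31+52)%997=357 h(44,77)=(44*31+77)%997=444 h(56,2)=(56*31+2)%997=741 h(21,28)=(21*31+28)%997=679 -> [357, 444, 741, 679]
  L2: h(357,444)=(357*31+444)%997=544 h(741,679)=(741*31+679)%997=719 -> [544, 719]
  L3: h(544,719)=(544*31+719)%997=634 -> [634]
  root = 634 != target 307
Candidate C: set leaf[1] = 99 -> leaves = [42, 99, 44, 77, 56, 22, 21, 28]
  L0: [42, 99, 44, 77, 56, 22, 21, 28]
  L1: h(42,99)=(42*31+99)%997=404 h(44,77)=(44*31+77)%997=444 h(56,22)=(56*31+22)%997=761 h(21,28)=(21*31+28)%997=679 -> [404, 444, 761, 679]
  L2: h(404,444)=(404*31+444)%997=7 h(761,679)=(761*31+679)%997=342 -> [7, 342]
  L3: h(7,342)=(7*31+342)%997=559 -> [559]
  root = 559 != target 307
Candidate A produces the target root.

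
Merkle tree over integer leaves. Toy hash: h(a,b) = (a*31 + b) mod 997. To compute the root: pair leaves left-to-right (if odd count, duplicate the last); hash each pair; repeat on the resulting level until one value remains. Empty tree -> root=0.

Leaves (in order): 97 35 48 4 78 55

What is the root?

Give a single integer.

L0: [97, 35, 48, 4, 78, 55]
L1: h(97,35)=(97*31+35)%997=51 h(48,4)=(48*31+4)%997=495 h(78,55)=(78*31+55)%997=479 -> [51, 495, 479]
L2: h(51,495)=(51*31+495)%997=82 h(479,479)=(479*31+479)%997=373 -> [82, 373]
L3: h(82,373)=(82*31+373)%997=921 -> [921]

Answer: 921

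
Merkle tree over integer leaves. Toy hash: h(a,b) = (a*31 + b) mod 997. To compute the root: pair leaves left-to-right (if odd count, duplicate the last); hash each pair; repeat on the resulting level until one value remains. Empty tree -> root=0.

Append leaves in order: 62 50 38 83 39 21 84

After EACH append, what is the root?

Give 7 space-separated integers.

Answer: 62 975 534 579 59 480 941

Derivation:
After append 62 (leaves=[62]):
  L0: [62]
  root=62
After append 50 (leaves=[62, 50]):
  L0: [62, 50]
  L1: h(62,50)=(62*31+50)%997=975 -> [975]
  root=975
After append 38 (leaves=[62, 50, 38]):
  L0: [62, 50, 38]
  L1: h(62,50)=(62*31+50)%997=975 h(38,38)=(38*31+38)%997=219 -> [975, 219]
  L2: h(975,219)=(975*31+219)%997=534 -> [534]
  root=534
After append 83 (leaves=[62, 50, 38, 83]):
  L0: [62, 50, 38, 83]
  L1: h(62,50)=(62*31+50)%997=975 h(38,83)=(38*31+83)%997=264 -> [975, 264]
  L2: h(975,264)=(975*31+264)%997=579 -> [579]
  root=579
After append 39 (leaves=[62, 50, 38, 83, 39]):
  L0: [62, 50, 38, 83, 39]
  L1: h(62,50)=(62*31+50)%997=975 h(38,83)=(38*31+83)%997=264 h(39,39)=(39*31+39)%997=251 -> [975, 264, 251]
  L2: h(975,264)=(975*31+264)%997=579 h(251,251)=(251*31+251)%997=56 -> [579, 56]
  L3: h(579,56)=(579*31+56)%997=59 -> [59]
  root=59
After append 21 (leaves=[62, 50, 38, 83, 39, 21]):
  L0: [62, 50, 38, 83, 39, 21]
  L1: h(62,50)=(62*31+50)%997=975 h(38,83)=(38*31+83)%997=264 h(39,21)=(39*31+21)%997=233 -> [975, 264, 233]
  L2: h(975,264)=(975*31+264)%997=579 h(233,233)=(233*31+233)%997=477 -> [579, 477]
  L3: h(579,477)=(579*31+477)%997=480 -> [480]
  root=480
After append 84 (leaves=[62, 50, 38, 83, 39, 21, 84]):
  L0: [62, 50, 38, 83, 39, 21, 84]
  L1: h(62,50)=(62*31+50)%997=975 h(38,83)=(38*31+83)%997=264 h(39,21)=(39*31+21)%997=233 h(84,84)=(84*31+84)%997=694 -> [975, 264, 233, 694]
  L2: h(975,264)=(975*31+264)%997=579 h(233,694)=(233*31+694)%997=938 -> [579, 938]
  L3: h(579,938)=(579*31+938)%997=941 -> [941]
  root=941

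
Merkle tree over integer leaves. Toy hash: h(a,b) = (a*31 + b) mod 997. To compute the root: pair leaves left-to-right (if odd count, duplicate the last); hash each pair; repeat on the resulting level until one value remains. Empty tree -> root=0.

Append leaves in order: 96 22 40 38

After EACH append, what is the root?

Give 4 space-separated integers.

After append 96 (leaves=[96]):
  L0: [96]
  root=96
After append 22 (leaves=[96, 22]):
  L0: [96, 22]
  L1: h(96,22)=(96*31+22)%997=7 -> [7]
  root=7
After append 40 (leaves=[96, 22, 40]):
  L0: [96, 22, 40]
  L1: h(96,22)=(96*31+22)%997=7 h(40,40)=(40*31+40)%997=283 -> [7, 283]
  L2: h(7,283)=(7*31+283)%997=500 -> [500]
  root=500
After append 38 (leaves=[96, 22, 40, 38]):
  L0: [96, 22, 40, 38]
  L1: h(96,22)=(96*31+22)%997=7 h(40,38)=(40*31+38)%997=281 -> [7, 281]
  L2: h(7,281)=(7*31+281)%997=498 -> [498]
  root=498

Answer: 96 7 500 498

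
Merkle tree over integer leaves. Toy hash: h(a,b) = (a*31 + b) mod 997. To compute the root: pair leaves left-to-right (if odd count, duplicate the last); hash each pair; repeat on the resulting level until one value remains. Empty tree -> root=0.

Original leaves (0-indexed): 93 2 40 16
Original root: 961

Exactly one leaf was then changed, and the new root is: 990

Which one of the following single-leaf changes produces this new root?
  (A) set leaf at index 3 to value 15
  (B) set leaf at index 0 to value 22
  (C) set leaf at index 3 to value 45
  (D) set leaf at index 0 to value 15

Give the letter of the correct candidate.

Answer: C

Derivation:
Original leaves: [93, 2, 40, 16]
Target new root: 990
Try each candidate change and compute the resulting root:
Candidate A: set leaf[3] = 15 -> leaves = [93, 2, 40, 15]
  L0: [93, 2, 40, 15]
  L1: h(93,2)=(93*31+2)%997=891 h(40,15)=(40*31+15)%997=258 -> [891, 258]
  L2: h(891,258)=(891*31+258)%997=960 -> [960]
  root = 960 != target 990
Candidate B: set leaf[0] = 22 -> leaves = [22, 2, 40, 16]
  L0: [22, 2, 40, 16]
  L1: h(22,2)=(22*31+2)%997=684 h(40,16)=(40*31+16)%997=259 -> [684, 259]
  L2: h(684,259)=(684*31+259)%997=526 -> [526]
  root = 526 != target 990
Candidate C: set leaf[3] = 45 -> leaves = [93, 2, 40, 45]
  L0: [93, 2, 40, 45]
  L1: h(93,2)=(93*31+2)%997=891 h(40,45)=(40*31+45)%997=288 -> [891, 288]
  L2: h(891,288)=(891*31+288)%997=990 -> [990]
  root = 990 == target 990  ** MATCH **
Candidate D: set leaf[0] = 15 -> leaves = [15, 2, 40, 16]
  L0: [15, 2, 40, 16]
  L1: h(15,2)=(15*31+2)%997=467 h(40,16)=(40*31+16)%997=259 -> [467, 259]
  L2: h(467,259)=(467*31+259)%997=778 -> [778]
  root = 778 != target 990
Candidate C produces the target root.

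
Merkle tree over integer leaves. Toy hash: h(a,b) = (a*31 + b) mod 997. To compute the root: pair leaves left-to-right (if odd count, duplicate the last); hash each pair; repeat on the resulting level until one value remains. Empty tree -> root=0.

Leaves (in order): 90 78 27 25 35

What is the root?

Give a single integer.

Answer: 191

Derivation:
L0: [90, 78, 27, 25, 35]
L1: h(90,78)=(90*31+78)%997=874 h(27,25)=(27*31+25)%997=862 h(35,35)=(35*31+35)%997=123 -> [874, 862, 123]
L2: h(874,862)=(874*31+862)%997=40 h(123,123)=(123*31+123)%997=945 -> [40, 945]
L3: h(40,945)=(40*31+945)%997=191 -> [191]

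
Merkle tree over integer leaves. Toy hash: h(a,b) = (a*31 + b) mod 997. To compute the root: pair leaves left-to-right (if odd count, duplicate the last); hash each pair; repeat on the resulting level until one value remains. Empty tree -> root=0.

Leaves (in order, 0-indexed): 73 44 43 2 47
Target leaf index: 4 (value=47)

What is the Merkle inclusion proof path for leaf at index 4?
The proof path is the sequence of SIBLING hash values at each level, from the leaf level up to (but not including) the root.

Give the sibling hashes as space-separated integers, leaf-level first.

Answer: 47 507 71

Derivation:
L0 (leaves): [73, 44, 43, 2, 47], target index=4
L1: h(73,44)=(73*31+44)%997=313 [pair 0] h(43,2)=(43*31+2)%997=338 [pair 1] h(47,47)=(47*31+47)%997=507 [pair 2] -> [313, 338, 507]
  Sibling for proof at L0: 47
L2: h(313,338)=(313*31+338)%997=71 [pair 0] h(507,507)=(507*31+507)%997=272 [pair 1] -> [71, 272]
  Sibling for proof at L1: 507
L3: h(71,272)=(71*31+272)%997=479 [pair 0] -> [479]
  Sibling for proof at L2: 71
Root: 479
Proof path (sibling hashes from leaf to root): [47, 507, 71]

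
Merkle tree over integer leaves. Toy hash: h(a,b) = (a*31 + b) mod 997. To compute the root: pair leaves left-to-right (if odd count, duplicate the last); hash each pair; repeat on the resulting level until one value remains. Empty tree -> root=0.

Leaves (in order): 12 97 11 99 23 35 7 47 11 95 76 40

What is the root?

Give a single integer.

L0: [12, 97, 11, 99, 23, 35, 7, 47, 11, 95, 76, 40]
L1: h(12,97)=(12*31+97)%997=469 h(11,99)=(11*31+99)%997=440 h(23,35)=(23*31+35)%997=748 h(7,47)=(7*31+47)%997=264 h(11,95)=(11*31+95)%997=436 h(76,40)=(76*31+40)%997=402 -> [469, 440, 748, 264, 436, 402]
L2: h(469,440)=(469*31+440)%997=24 h(748,264)=(748*31+264)%997=521 h(436,402)=(436*31+402)%997=957 -> [24, 521, 957]
L3: h(24,521)=(24*31+521)%997=268 h(957,957)=(957*31+957)%997=714 -> [268, 714]
L4: h(268,714)=(268*31+714)%997=49 -> [49]

Answer: 49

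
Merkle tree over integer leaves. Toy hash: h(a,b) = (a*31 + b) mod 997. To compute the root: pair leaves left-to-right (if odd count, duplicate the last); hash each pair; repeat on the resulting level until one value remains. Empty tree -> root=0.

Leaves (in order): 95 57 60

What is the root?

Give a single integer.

Answer: 267

Derivation:
L0: [95, 57, 60]
L1: h(95,57)=(95*31+57)%997=11 h(60,60)=(60*31+60)%997=923 -> [11, 923]
L2: h(11,923)=(11*31+923)%997=267 -> [267]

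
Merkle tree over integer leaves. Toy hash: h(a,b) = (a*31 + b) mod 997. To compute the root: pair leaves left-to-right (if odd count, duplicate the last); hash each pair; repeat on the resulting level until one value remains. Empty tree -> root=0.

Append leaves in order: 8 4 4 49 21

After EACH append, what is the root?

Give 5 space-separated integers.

Answer: 8 252 961 9 846

Derivation:
After append 8 (leaves=[8]):
  L0: [8]
  root=8
After append 4 (leaves=[8, 4]):
  L0: [8, 4]
  L1: h(8,4)=(8*31+4)%997=252 -> [252]
  root=252
After append 4 (leaves=[8, 4, 4]):
  L0: [8, 4, 4]
  L1: h(8,4)=(8*31+4)%997=252 h(4,4)=(4*31+4)%997=128 -> [252, 128]
  L2: h(252,128)=(252*31+128)%997=961 -> [961]
  root=961
After append 49 (leaves=[8, 4, 4, 49]):
  L0: [8, 4, 4, 49]
  L1: h(8,4)=(8*31+4)%997=252 h(4,49)=(4*31+49)%997=173 -> [252, 173]
  L2: h(252,173)=(252*31+173)%997=9 -> [9]
  root=9
After append 21 (leaves=[8, 4, 4, 49, 21]):
  L0: [8, 4, 4, 49, 21]
  L1: h(8,4)=(8*31+4)%997=252 h(4,49)=(4*31+49)%997=173 h(21,21)=(21*31+21)%997=672 -> [252, 173, 672]
  L2: h(252,173)=(252*31+173)%997=9 h(672,672)=(672*31+672)%997=567 -> [9, 567]
  L3: h(9,567)=(9*31+567)%997=846 -> [846]
  root=846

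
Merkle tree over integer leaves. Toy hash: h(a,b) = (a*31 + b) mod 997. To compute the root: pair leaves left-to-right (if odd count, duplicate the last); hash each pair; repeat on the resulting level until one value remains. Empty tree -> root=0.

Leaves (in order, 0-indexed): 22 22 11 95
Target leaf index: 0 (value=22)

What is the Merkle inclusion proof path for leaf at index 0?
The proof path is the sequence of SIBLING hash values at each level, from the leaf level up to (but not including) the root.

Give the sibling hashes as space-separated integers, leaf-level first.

Answer: 22 436

Derivation:
L0 (leaves): [22, 22, 11, 95], target index=0
L1: h(22,22)=(22*31+22)%997=704 [pair 0] h(11,95)=(11*31+95)%997=436 [pair 1] -> [704, 436]
  Sibling for proof at L0: 22
L2: h(704,436)=(704*31+436)%997=326 [pair 0] -> [326]
  Sibling for proof at L1: 436
Root: 326
Proof path (sibling hashes from leaf to root): [22, 436]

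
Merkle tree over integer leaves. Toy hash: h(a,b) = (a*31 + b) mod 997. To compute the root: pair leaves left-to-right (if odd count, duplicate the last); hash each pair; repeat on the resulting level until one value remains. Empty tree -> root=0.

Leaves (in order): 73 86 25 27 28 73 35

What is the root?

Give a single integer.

L0: [73, 86, 25, 27, 28, 73, 35]
L1: h(73,86)=(73*31+86)%997=355 h(25,27)=(25*31+27)%997=802 h(28,73)=(28*31+73)%997=941 h(35,35)=(35*31+35)%997=123 -> [355, 802, 941, 123]
L2: h(355,802)=(355*31+802)%997=840 h(941,123)=(941*31+123)%997=381 -> [840, 381]
L3: h(840,381)=(840*31+381)%997=499 -> [499]

Answer: 499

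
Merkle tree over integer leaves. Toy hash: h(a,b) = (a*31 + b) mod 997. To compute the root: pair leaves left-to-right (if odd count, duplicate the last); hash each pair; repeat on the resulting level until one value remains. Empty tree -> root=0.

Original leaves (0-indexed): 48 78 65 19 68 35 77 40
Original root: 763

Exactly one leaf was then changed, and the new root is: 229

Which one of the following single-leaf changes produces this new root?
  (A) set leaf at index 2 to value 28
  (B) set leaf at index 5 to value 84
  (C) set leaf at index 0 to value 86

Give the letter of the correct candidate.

Answer: C

Derivation:
Original leaves: [48, 78, 65, 19, 68, 35, 77, 40]
Target new root: 229
Try each candidate change and compute the resulting root:
Candidate A: set leaf[2] = 28 -> leaves = [48, 78, 28, 19, 68, 35, 77, 40]
  L0: [48, 78, 28, 19, 68, 35, 77, 40]
  L1: h(48,78)=(48*31+78)%997=569 h(28,19)=(28*31+19)%997=887 h(68,35)=(68*31+35)%997=149 h(77,40)=(77*31+40)%997=433 -> [569, 887, 149, 433]
  L2: h(569,887)=(569*31+887)%997=580 h(149,433)=(149*31+433)%997=67 -> [580, 67]
  L3: h(580,67)=(580*31+67)%997=101 -> [101]
  root = 101 != target 229
Candidate B: set leaf[5] = 84 -> leaves = [48, 78, 65, 19, 68, 84, 77, 40]
  L0: [48, 78, 65, 19, 68, 84, 77, 40]
  L1: h(48,78)=(48*31+78)%997=569 h(65,19)=(65*31+19)%997=40 h(68,84)=(68*31+84)%997=198 h(77,40)=(77*31+40)%997=433 -> [569, 40, 198, 433]
  L2: h(569,40)=(569*31+40)%997=730 h(198,433)=(198*31+433)%997=589 -> [730, 589]
  L3: h(730,589)=(730*31+589)%997=288 -> [288]
  root = 288 != target 229
Candidate C: set leaf[0] = 86 -> leaves = [86, 78, 65, 19, 68, 35, 77, 40]
  L0: [86, 78, 65, 19, 68, 35, 77, 40]
  L1: h(86,78)=(86*31+78)%997=750 h(65,19)=(65*31+19)%997=40 h(68,35)=(68*31+35)%997=149 h(77,40)=(77*31+40)%997=433 -> [750, 40, 149, 433]
  L2: h(750,40)=(750*31+40)%997=359 h(149,433)=(149*31+433)%997=67 -> [359, 67]
  L3: h(359,67)=(359*31+67)%997=229 -> [229]
  root = 229 == target 229  ** MATCH **
Candidate C produces the target root.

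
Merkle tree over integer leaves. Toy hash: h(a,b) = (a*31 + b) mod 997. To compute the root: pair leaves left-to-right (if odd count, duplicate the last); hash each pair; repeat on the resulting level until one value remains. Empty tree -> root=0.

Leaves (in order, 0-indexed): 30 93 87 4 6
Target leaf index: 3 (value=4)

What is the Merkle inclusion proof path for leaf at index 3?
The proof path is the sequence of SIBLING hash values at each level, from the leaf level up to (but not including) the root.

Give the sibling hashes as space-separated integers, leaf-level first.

L0 (leaves): [30, 93, 87, 4, 6], target index=3
L1: h(30,93)=(30*31+93)%997=26 [pair 0] h(87,4)=(87*31+4)%997=707 [pair 1] h(6,6)=(6*31+6)%997=192 [pair 2] -> [26, 707, 192]
  Sibling for proof at L0: 87
L2: h(26,707)=(26*31+707)%997=516 [pair 0] h(192,192)=(192*31+192)%997=162 [pair 1] -> [516, 162]
  Sibling for proof at L1: 26
L3: h(516,162)=(516*31+162)%997=206 [pair 0] -> [206]
  Sibling for proof at L2: 162
Root: 206
Proof path (sibling hashes from leaf to root): [87, 26, 162]

Answer: 87 26 162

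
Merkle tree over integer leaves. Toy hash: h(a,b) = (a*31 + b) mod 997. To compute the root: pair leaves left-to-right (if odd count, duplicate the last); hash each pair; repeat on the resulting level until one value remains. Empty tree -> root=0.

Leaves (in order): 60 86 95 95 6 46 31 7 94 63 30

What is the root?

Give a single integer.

L0: [60, 86, 95, 95, 6, 46, 31, 7, 94, 63, 30]
L1: h(60,86)=(60*31+86)%997=949 h(95,95)=(95*31+95)%997=49 h(6,46)=(6*31+46)%997=232 h(31,7)=(31*31+7)%997=968 h(94,63)=(94*31+63)%997=983 h(30,30)=(30*31+30)%997=960 -> [949, 49, 232, 968, 983, 960]
L2: h(949,49)=(949*31+49)%997=555 h(232,968)=(232*31+968)%997=184 h(983,960)=(983*31+960)%997=526 -> [555, 184, 526]
L3: h(555,184)=(555*31+184)%997=440 h(526,526)=(526*31+526)%997=880 -> [440, 880]
L4: h(440,880)=(440*31+880)%997=562 -> [562]

Answer: 562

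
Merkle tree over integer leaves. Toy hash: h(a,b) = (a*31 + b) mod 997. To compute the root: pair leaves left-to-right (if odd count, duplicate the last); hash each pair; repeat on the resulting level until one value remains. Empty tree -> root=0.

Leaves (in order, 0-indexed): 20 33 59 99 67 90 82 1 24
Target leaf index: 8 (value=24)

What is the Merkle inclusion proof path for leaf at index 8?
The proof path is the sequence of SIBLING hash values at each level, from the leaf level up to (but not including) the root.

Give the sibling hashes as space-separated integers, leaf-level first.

L0 (leaves): [20, 33, 59, 99, 67, 90, 82, 1, 24], target index=8
L1: h(20,33)=(20*31+33)%997=653 [pair 0] h(59,99)=(59*31+99)%997=931 [pair 1] h(67,90)=(67*31+90)%997=173 [pair 2] h(82,1)=(82*31+1)%997=549 [pair 3] h(24,24)=(24*31+24)%997=768 [pair 4] -> [653, 931, 173, 549, 768]
  Sibling for proof at L0: 24
L2: h(653,931)=(653*31+931)%997=237 [pair 0] h(173,549)=(173*31+549)%997=927 [pair 1] h(768,768)=(768*31+768)%997=648 [pair 2] -> [237, 927, 648]
  Sibling for proof at L1: 768
L3: h(237,927)=(237*31+927)%997=298 [pair 0] h(648,648)=(648*31+648)%997=796 [pair 1] -> [298, 796]
  Sibling for proof at L2: 648
L4: h(298,796)=(298*31+796)%997=64 [pair 0] -> [64]
  Sibling for proof at L3: 298
Root: 64
Proof path (sibling hashes from leaf to root): [24, 768, 648, 298]

Answer: 24 768 648 298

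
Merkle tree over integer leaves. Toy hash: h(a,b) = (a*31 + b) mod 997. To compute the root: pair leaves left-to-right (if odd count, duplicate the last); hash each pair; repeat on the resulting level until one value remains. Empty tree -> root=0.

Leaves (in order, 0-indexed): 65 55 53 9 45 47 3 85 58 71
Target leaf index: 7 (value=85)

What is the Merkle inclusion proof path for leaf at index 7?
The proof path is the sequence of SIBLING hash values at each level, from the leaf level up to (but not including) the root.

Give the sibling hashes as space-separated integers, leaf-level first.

L0 (leaves): [65, 55, 53, 9, 45, 47, 3, 85, 58, 71], target index=7
L1: h(65,55)=(65*31+55)%997=76 [pair 0] h(53,9)=(53*31+9)%997=655 [pair 1] h(45,47)=(45*31+47)%997=445 [pair 2] h(3,85)=(3*31+85)%997=178 [pair 3] h(58,71)=(58*31+71)%997=872 [pair 4] -> [76, 655, 445, 178, 872]
  Sibling for proof at L0: 3
L2: h(76,655)=(76*31+655)%997=20 [pair 0] h(445,178)=(445*31+178)%997=15 [pair 1] h(872,872)=(872*31+872)%997=985 [pair 2] -> [20, 15, 985]
  Sibling for proof at L1: 445
L3: h(20,15)=(20*31+15)%997=635 [pair 0] h(985,985)=(985*31+985)%997=613 [pair 1] -> [635, 613]
  Sibling for proof at L2: 20
L4: h(635,613)=(635*31+613)%997=358 [pair 0] -> [358]
  Sibling for proof at L3: 613
Root: 358
Proof path (sibling hashes from leaf to root): [3, 445, 20, 613]

Answer: 3 445 20 613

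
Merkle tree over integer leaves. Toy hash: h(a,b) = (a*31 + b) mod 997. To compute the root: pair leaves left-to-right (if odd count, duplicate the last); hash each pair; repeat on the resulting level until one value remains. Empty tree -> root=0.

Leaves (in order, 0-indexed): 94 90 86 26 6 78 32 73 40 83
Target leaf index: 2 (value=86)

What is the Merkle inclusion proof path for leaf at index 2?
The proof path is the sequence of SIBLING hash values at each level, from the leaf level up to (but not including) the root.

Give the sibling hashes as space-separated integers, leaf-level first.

L0 (leaves): [94, 90, 86, 26, 6, 78, 32, 73, 40, 83], target index=2
L1: h(94,90)=(94*31+90)%997=13 [pair 0] h(86,26)=(86*31+26)%997=698 [pair 1] h(6,78)=(6*31+78)%997=264 [pair 2] h(32,73)=(32*31+73)%997=68 [pair 3] h(40,83)=(40*31+83)%997=326 [pair 4] -> [13, 698, 264, 68, 326]
  Sibling for proof at L0: 26
L2: h(13,698)=(13*31+698)%997=104 [pair 0] h(264,68)=(264*31+68)%997=276 [pair 1] h(326,326)=(326*31+326)%997=462 [pair 2] -> [104, 276, 462]
  Sibling for proof at L1: 13
L3: h(104,276)=(104*31+276)%997=509 [pair 0] h(462,462)=(462*31+462)%997=826 [pair 1] -> [509, 826]
  Sibling for proof at L2: 276
L4: h(509,826)=(509*31+826)%997=653 [pair 0] -> [653]
  Sibling for proof at L3: 826
Root: 653
Proof path (sibling hashes from leaf to root): [26, 13, 276, 826]

Answer: 26 13 276 826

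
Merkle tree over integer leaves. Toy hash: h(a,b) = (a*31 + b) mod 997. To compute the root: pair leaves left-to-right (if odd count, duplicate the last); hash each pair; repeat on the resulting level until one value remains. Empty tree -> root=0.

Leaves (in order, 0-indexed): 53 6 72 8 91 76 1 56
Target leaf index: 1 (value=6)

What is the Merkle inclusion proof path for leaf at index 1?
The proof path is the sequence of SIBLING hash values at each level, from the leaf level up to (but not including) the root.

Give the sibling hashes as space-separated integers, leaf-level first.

Answer: 53 246 164

Derivation:
L0 (leaves): [53, 6, 72, 8, 91, 76, 1, 56], target index=1
L1: h(53,6)=(53*31+6)%997=652 [pair 0] h(72,8)=(72*31+8)%997=246 [pair 1] h(91,76)=(91*31+76)%997=903 [pair 2] h(1,56)=(1*31+56)%997=87 [pair 3] -> [652, 246, 903, 87]
  Sibling for proof at L0: 53
L2: h(652,246)=(652*31+246)%997=518 [pair 0] h(903,87)=(903*31+87)%997=164 [pair 1] -> [518, 164]
  Sibling for proof at L1: 246
L3: h(518,164)=(518*31+164)%997=270 [pair 0] -> [270]
  Sibling for proof at L2: 164
Root: 270
Proof path (sibling hashes from leaf to root): [53, 246, 164]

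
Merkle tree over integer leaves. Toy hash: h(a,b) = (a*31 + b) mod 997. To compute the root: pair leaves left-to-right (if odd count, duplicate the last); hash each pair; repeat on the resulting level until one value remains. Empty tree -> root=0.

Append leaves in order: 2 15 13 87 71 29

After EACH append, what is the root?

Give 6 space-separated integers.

Answer: 2 77 809 883 377 30

Derivation:
After append 2 (leaves=[2]):
  L0: [2]
  root=2
After append 15 (leaves=[2, 15]):
  L0: [2, 15]
  L1: h(2,15)=(2*31+15)%997=77 -> [77]
  root=77
After append 13 (leaves=[2, 15, 13]):
  L0: [2, 15, 13]
  L1: h(2,15)=(2*31+15)%997=77 h(13,13)=(13*31+13)%997=416 -> [77, 416]
  L2: h(77,416)=(77*31+416)%997=809 -> [809]
  root=809
After append 87 (leaves=[2, 15, 13, 87]):
  L0: [2, 15, 13, 87]
  L1: h(2,15)=(2*31+15)%997=77 h(13,87)=(13*31+87)%997=490 -> [77, 490]
  L2: h(77,490)=(77*31+490)%997=883 -> [883]
  root=883
After append 71 (leaves=[2, 15, 13, 87, 71]):
  L0: [2, 15, 13, 87, 71]
  L1: h(2,15)=(2*31+15)%997=77 h(13,87)=(13*31+87)%997=490 h(71,71)=(71*31+71)%997=278 -> [77, 490, 278]
  L2: h(77,490)=(77*31+490)%997=883 h(278,278)=(278*31+278)%997=920 -> [883, 920]
  L3: h(883,920)=(883*31+920)%997=377 -> [377]
  root=377
After append 29 (leaves=[2, 15, 13, 87, 71, 29]):
  L0: [2, 15, 13, 87, 71, 29]
  L1: h(2,15)=(2*31+15)%997=77 h(13,87)=(13*31+87)%997=490 h(71,29)=(71*31+29)%997=236 -> [77, 490, 236]
  L2: h(77,490)=(77*31+490)%997=883 h(236,236)=(236*31+236)%997=573 -> [883, 573]
  L3: h(883,573)=(883*31+573)%997=30 -> [30]
  root=30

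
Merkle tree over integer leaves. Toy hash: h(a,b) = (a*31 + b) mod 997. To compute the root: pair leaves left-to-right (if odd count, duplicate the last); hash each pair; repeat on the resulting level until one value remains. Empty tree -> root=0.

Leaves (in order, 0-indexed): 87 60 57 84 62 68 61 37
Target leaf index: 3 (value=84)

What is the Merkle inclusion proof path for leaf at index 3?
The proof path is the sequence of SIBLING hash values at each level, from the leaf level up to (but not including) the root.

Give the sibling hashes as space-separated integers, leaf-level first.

Answer: 57 763 807

Derivation:
L0 (leaves): [87, 60, 57, 84, 62, 68, 61, 37], target index=3
L1: h(87,60)=(87*31+60)%997=763 [pair 0] h(57,84)=(57*31+84)%997=854 [pair 1] h(62,68)=(62*31+68)%997=993 [pair 2] h(61,37)=(61*31+37)%997=931 [pair 3] -> [763, 854, 993, 931]
  Sibling for proof at L0: 57
L2: h(763,854)=(763*31+854)%997=579 [pair 0] h(993,931)=(993*31+931)%997=807 [pair 1] -> [579, 807]
  Sibling for proof at L1: 763
L3: h(579,807)=(579*31+807)%997=810 [pair 0] -> [810]
  Sibling for proof at L2: 807
Root: 810
Proof path (sibling hashes from leaf to root): [57, 763, 807]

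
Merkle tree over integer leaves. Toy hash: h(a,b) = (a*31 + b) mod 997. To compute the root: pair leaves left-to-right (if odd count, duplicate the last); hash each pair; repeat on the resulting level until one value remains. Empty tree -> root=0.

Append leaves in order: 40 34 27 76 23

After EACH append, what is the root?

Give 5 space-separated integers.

After append 40 (leaves=[40]):
  L0: [40]
  root=40
After append 34 (leaves=[40, 34]):
  L0: [40, 34]
  L1: h(40,34)=(40*31+34)%997=277 -> [277]
  root=277
After append 27 (leaves=[40, 34, 27]):
  L0: [40, 34, 27]
  L1: h(40,34)=(40*31+34)%997=277 h(27,27)=(27*31+27)%997=864 -> [277, 864]
  L2: h(277,864)=(277*31+864)%997=478 -> [478]
  root=478
After append 76 (leaves=[40, 34, 27, 76]):
  L0: [40, 34, 27, 76]
  L1: h(40,34)=(40*31+34)%997=277 h(27,76)=(27*31+76)%997=913 -> [277, 913]
  L2: h(277,913)=(277*31+913)%997=527 -> [527]
  root=527
After append 23 (leaves=[40, 34, 27, 76, 23]):
  L0: [40, 34, 27, 76, 23]
  L1: h(40,34)=(40*31+34)%997=277 h(27,76)=(27*31+76)%997=913 h(23,23)=(23*31+23)%997=736 -> [277, 913, 736]
  L2: h(277,913)=(277*31+913)%997=527 h(736,736)=(736*31+736)%997=621 -> [527, 621]
  L3: h(527,621)=(527*31+621)%997=9 -> [9]
  root=9

Answer: 40 277 478 527 9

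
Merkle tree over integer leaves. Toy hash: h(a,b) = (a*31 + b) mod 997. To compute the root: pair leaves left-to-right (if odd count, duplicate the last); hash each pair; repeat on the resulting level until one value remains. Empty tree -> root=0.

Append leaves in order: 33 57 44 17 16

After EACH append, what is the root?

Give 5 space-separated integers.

Answer: 33 83 990 963 375

Derivation:
After append 33 (leaves=[33]):
  L0: [33]
  root=33
After append 57 (leaves=[33, 57]):
  L0: [33, 57]
  L1: h(33,57)=(33*31+57)%997=83 -> [83]
  root=83
After append 44 (leaves=[33, 57, 44]):
  L0: [33, 57, 44]
  L1: h(33,57)=(33*31+57)%997=83 h(44,44)=(44*31+44)%997=411 -> [83, 411]
  L2: h(83,411)=(83*31+411)%997=990 -> [990]
  root=990
After append 17 (leaves=[33, 57, 44, 17]):
  L0: [33, 57, 44, 17]
  L1: h(33,57)=(33*31+57)%997=83 h(44,17)=(44*31+17)%997=384 -> [83, 384]
  L2: h(83,384)=(83*31+384)%997=963 -> [963]
  root=963
After append 16 (leaves=[33, 57, 44, 17, 16]):
  L0: [33, 57, 44, 17, 16]
  L1: h(33,57)=(33*31+57)%997=83 h(44,17)=(44*31+17)%997=384 h(16,16)=(16*31+16)%997=512 -> [83, 384, 512]
  L2: h(83,384)=(83*31+384)%997=963 h(512,512)=(512*31+512)%997=432 -> [963, 432]
  L3: h(963,432)=(963*31+432)%997=375 -> [375]
  root=375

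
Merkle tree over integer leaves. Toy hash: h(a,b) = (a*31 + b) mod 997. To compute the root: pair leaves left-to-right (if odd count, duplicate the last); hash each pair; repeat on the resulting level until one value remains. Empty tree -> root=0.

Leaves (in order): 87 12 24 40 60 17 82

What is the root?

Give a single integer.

L0: [87, 12, 24, 40, 60, 17, 82]
L1: h(87,12)=(87*31+12)%997=715 h(24,40)=(24*31+40)%997=784 h(60,17)=(60*31+17)%997=880 h(82,82)=(82*31+82)%997=630 -> [715, 784, 880, 630]
L2: h(715,784)=(715*31+784)%997=18 h(880,630)=(880*31+630)%997=991 -> [18, 991]
L3: h(18,991)=(18*31+991)%997=552 -> [552]

Answer: 552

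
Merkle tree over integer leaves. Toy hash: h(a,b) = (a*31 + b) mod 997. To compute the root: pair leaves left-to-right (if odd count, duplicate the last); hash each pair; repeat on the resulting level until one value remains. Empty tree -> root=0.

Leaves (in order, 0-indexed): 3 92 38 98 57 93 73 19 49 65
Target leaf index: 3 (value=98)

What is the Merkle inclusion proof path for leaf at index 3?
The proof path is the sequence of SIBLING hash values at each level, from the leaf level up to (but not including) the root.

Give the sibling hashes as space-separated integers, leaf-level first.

L0 (leaves): [3, 92, 38, 98, 57, 93, 73, 19, 49, 65], target index=3
L1: h(3,92)=(3*31+92)%997=185 [pair 0] h(38,98)=(38*31+98)%997=279 [pair 1] h(57,93)=(57*31+93)%997=863 [pair 2] h(73,19)=(73*31+19)%997=288 [pair 3] h(49,65)=(49*31+65)%997=587 [pair 4] -> [185, 279, 863, 288, 587]
  Sibling for proof at L0: 38
L2: h(185,279)=(185*31+279)%997=32 [pair 0] h(863,288)=(863*31+288)%997=122 [pair 1] h(587,587)=(587*31+587)%997=838 [pair 2] -> [32, 122, 838]
  Sibling for proof at L1: 185
L3: h(32,122)=(32*31+122)%997=117 [pair 0] h(838,838)=(838*31+838)%997=894 [pair 1] -> [117, 894]
  Sibling for proof at L2: 122
L4: h(117,894)=(117*31+894)%997=533 [pair 0] -> [533]
  Sibling for proof at L3: 894
Root: 533
Proof path (sibling hashes from leaf to root): [38, 185, 122, 894]

Answer: 38 185 122 894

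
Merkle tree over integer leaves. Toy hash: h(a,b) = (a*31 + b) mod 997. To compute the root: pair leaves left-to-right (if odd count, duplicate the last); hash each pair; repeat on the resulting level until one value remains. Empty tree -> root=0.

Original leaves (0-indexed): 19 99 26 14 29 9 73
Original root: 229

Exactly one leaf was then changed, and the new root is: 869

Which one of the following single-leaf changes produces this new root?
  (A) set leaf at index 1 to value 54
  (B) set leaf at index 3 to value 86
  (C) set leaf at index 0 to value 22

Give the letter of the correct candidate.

Original leaves: [19, 99, 26, 14, 29, 9, 73]
Target new root: 869
Try each candidate change and compute the resulting root:
Candidate A: set leaf[1] = 54 -> leaves = [19, 54, 26, 14, 29, 9, 73]
  L0: [19, 54, 26, 14, 29, 9, 73]
  L1: h(19,54)=(19*31+54)%997=643 h(26,14)=(26*31+14)%997=820 h(29,9)=(29*31+9)%997=908 h(73,73)=(73*31+73)%997=342 -> [643, 820, 908, 342]
  L2: h(643,820)=(643*31+820)%997=813 h(908,342)=(908*31+342)%997=574 -> [813, 574]
  L3: h(813,574)=(813*31+574)%997=852 -> [852]
  root = 852 != target 869
Candidate B: set leaf[3] = 86 -> leaves = [19, 99, 26, 86, 29, 9, 73]
  L0: [19, 99, 26, 86, 29, 9, 73]
  L1: h(19,99)=(19*31+99)%997=688 h(26,86)=(26*31+86)%997=892 h(29,9)=(29*31+9)%997=908 h(73,73)=(73*31+73)%997=342 -> [688, 892, 908, 342]
  L2: h(688,892)=(688*31+892)%997=286 h(908,342)=(908*31+342)%997=574 -> [286, 574]
  L3: h(286,574)=(286*31+574)%997=467 -> [467]
  root = 467 != target 869
Candidate C: set leaf[0] = 22 -> leaves = [22, 99, 26, 14, 29, 9, 73]
  L0: [22, 99, 26, 14, 29, 9, 73]
  L1: h(22,99)=(22*31+99)%997=781 h(26,14)=(26*31+14)%997=820 h(29,9)=(29*31+9)%997=908 h(73,73)=(73*31+73)%997=342 -> [781, 820, 908, 342]
  L2: h(781,820)=(781*31+820)%997=106 h(908,342)=(908*31+342)%997=574 -> [106, 574]
  L3: h(106,574)=(106*31+574)%997=869 -> [869]
  root = 869 == target 869  ** MATCH **
Candidate C produces the target root.

Answer: C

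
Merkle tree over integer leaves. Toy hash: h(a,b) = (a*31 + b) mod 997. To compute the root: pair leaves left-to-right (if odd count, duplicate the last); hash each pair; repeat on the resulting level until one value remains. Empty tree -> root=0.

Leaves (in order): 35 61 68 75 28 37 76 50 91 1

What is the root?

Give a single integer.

Answer: 944

Derivation:
L0: [35, 61, 68, 75, 28, 37, 76, 50, 91, 1]
L1: h(35,61)=(35*31+61)%997=149 h(68,75)=(68*31+75)%997=189 h(28,37)=(28*31+37)%997=905 h(76,50)=(76*31+50)%997=412 h(91,1)=(91*31+1)%997=828 -> [149, 189, 905, 412, 828]
L2: h(149,189)=(149*31+189)%997=820 h(905,412)=(905*31+412)%997=551 h(828,828)=(828*31+828)%997=574 -> [820, 551, 574]
L3: h(820,551)=(820*31+551)%997=49 h(574,574)=(574*31+574)%997=422 -> [49, 422]
L4: h(49,422)=(49*31+422)%997=944 -> [944]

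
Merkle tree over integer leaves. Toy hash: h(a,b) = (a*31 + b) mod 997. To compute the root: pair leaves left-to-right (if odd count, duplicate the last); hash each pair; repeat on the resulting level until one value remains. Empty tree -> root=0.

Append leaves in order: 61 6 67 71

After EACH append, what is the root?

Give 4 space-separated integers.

Answer: 61 900 134 138

Derivation:
After append 61 (leaves=[61]):
  L0: [61]
  root=61
After append 6 (leaves=[61, 6]):
  L0: [61, 6]
  L1: h(61,6)=(61*31+6)%997=900 -> [900]
  root=900
After append 67 (leaves=[61, 6, 67]):
  L0: [61, 6, 67]
  L1: h(61,6)=(61*31+6)%997=900 h(67,67)=(67*31+67)%997=150 -> [900, 150]
  L2: h(900,150)=(900*31+150)%997=134 -> [134]
  root=134
After append 71 (leaves=[61, 6, 67, 71]):
  L0: [61, 6, 67, 71]
  L1: h(61,6)=(61*31+6)%997=900 h(67,71)=(67*31+71)%997=154 -> [900, 154]
  L2: h(900,154)=(900*31+154)%997=138 -> [138]
  root=138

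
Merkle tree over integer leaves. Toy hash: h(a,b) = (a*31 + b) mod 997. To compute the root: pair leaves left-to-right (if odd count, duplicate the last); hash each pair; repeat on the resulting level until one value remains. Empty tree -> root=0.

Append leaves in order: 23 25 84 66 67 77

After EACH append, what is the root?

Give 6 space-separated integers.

Answer: 23 738 641 623 185 505

Derivation:
After append 23 (leaves=[23]):
  L0: [23]
  root=23
After append 25 (leaves=[23, 25]):
  L0: [23, 25]
  L1: h(23,25)=(23*31+25)%997=738 -> [738]
  root=738
After append 84 (leaves=[23, 25, 84]):
  L0: [23, 25, 84]
  L1: h(23,25)=(23*31+25)%997=738 h(84,84)=(84*31+84)%997=694 -> [738, 694]
  L2: h(738,694)=(738*31+694)%997=641 -> [641]
  root=641
After append 66 (leaves=[23, 25, 84, 66]):
  L0: [23, 25, 84, 66]
  L1: h(23,25)=(23*31+25)%997=738 h(84,66)=(84*31+66)%997=676 -> [738, 676]
  L2: h(738,676)=(738*31+676)%997=623 -> [623]
  root=623
After append 67 (leaves=[23, 25, 84, 66, 67]):
  L0: [23, 25, 84, 66, 67]
  L1: h(23,25)=(23*31+25)%997=738 h(84,66)=(84*31+66)%997=676 h(67,67)=(67*31+67)%997=150 -> [738, 676, 150]
  L2: h(738,676)=(738*31+676)%997=623 h(150,150)=(150*31+150)%997=812 -> [623, 812]
  L3: h(623,812)=(623*31+812)%997=185 -> [185]
  root=185
After append 77 (leaves=[23, 25, 84, 66, 67, 77]):
  L0: [23, 25, 84, 66, 67, 77]
  L1: h(23,25)=(23*31+25)%997=738 h(84,66)=(84*31+66)%997=676 h(67,77)=(67*31+77)%997=160 -> [738, 676, 160]
  L2: h(738,676)=(738*31+676)%997=623 h(160,160)=(160*31+160)%997=135 -> [623, 135]
  L3: h(623,135)=(623*31+135)%997=505 -> [505]
  root=505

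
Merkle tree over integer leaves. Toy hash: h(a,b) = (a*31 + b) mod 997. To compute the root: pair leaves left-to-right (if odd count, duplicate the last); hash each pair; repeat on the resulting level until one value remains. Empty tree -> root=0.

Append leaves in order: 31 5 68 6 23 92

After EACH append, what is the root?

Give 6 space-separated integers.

Answer: 31 966 218 156 472 686

Derivation:
After append 31 (leaves=[31]):
  L0: [31]
  root=31
After append 5 (leaves=[31, 5]):
  L0: [31, 5]
  L1: h(31,5)=(31*31+5)%997=966 -> [966]
  root=966
After append 68 (leaves=[31, 5, 68]):
  L0: [31, 5, 68]
  L1: h(31,5)=(31*31+5)%997=966 h(68,68)=(68*31+68)%997=182 -> [966, 182]
  L2: h(966,182)=(966*31+182)%997=218 -> [218]
  root=218
After append 6 (leaves=[31, 5, 68, 6]):
  L0: [31, 5, 68, 6]
  L1: h(31,5)=(31*31+5)%997=966 h(68,6)=(68*31+6)%997=120 -> [966, 120]
  L2: h(966,120)=(966*31+120)%997=156 -> [156]
  root=156
After append 23 (leaves=[31, 5, 68, 6, 23]):
  L0: [31, 5, 68, 6, 23]
  L1: h(31,5)=(31*31+5)%997=966 h(68,6)=(68*31+6)%997=120 h(23,23)=(23*31+23)%997=736 -> [966, 120, 736]
  L2: h(966,120)=(966*31+120)%997=156 h(736,736)=(736*31+736)%997=621 -> [156, 621]
  L3: h(156,621)=(156*31+621)%997=472 -> [472]
  root=472
After append 92 (leaves=[31, 5, 68, 6, 23, 92]):
  L0: [31, 5, 68, 6, 23, 92]
  L1: h(31,5)=(31*31+5)%997=966 h(68,6)=(68*31+6)%997=120 h(23,92)=(23*31+92)%997=805 -> [966, 120, 805]
  L2: h(966,120)=(966*31+120)%997=156 h(805,805)=(805*31+805)%997=835 -> [156, 835]
  L3: h(156,835)=(156*31+835)%997=686 -> [686]
  root=686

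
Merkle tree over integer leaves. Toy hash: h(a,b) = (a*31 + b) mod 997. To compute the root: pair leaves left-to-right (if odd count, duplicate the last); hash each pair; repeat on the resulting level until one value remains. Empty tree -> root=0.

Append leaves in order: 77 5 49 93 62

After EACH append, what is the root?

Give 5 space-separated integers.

After append 77 (leaves=[77]):
  L0: [77]
  root=77
After append 5 (leaves=[77, 5]):
  L0: [77, 5]
  L1: h(77,5)=(77*31+5)%997=398 -> [398]
  root=398
After append 49 (leaves=[77, 5, 49]):
  L0: [77, 5, 49]
  L1: h(77,5)=(77*31+5)%997=398 h(49,49)=(49*31+49)%997=571 -> [398, 571]
  L2: h(398,571)=(398*31+571)%997=945 -> [945]
  root=945
After append 93 (leaves=[77, 5, 49, 93]):
  L0: [77, 5, 49, 93]
  L1: h(77,5)=(77*31+5)%997=398 h(49,93)=(49*31+93)%997=615 -> [398, 615]
  L2: h(398,615)=(398*31+615)%997=989 -> [989]
  root=989
After append 62 (leaves=[77, 5, 49, 93, 62]):
  L0: [77, 5, 49, 93, 62]
  L1: h(77,5)=(77*31+5)%997=398 h(49,93)=(49*31+93)%997=615 h(62,62)=(62*31+62)%997=987 -> [398, 615, 987]
  L2: h(398,615)=(398*31+615)%997=989 h(987,987)=(987*31+987)%997=677 -> [989, 677]
  L3: h(989,677)=(989*31+677)%997=429 -> [429]
  root=429

Answer: 77 398 945 989 429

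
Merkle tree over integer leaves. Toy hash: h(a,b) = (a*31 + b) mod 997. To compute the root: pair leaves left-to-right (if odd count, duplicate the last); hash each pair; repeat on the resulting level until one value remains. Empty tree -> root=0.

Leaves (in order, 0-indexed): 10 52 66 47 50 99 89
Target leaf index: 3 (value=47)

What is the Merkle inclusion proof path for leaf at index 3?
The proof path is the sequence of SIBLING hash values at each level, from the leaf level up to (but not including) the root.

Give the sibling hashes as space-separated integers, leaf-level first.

L0 (leaves): [10, 52, 66, 47, 50, 99, 89], target index=3
L1: h(10,52)=(10*31+52)%997=362 [pair 0] h(66,47)=(66*31+47)%997=99 [pair 1] h(50,99)=(50*31+99)%997=652 [pair 2] h(89,89)=(89*31+89)%997=854 [pair 3] -> [362, 99, 652, 854]
  Sibling for proof at L0: 66
L2: h(362,99)=(362*31+99)%997=354 [pair 0] h(652,854)=(652*31+854)%997=129 [pair 1] -> [354, 129]
  Sibling for proof at L1: 362
L3: h(354,129)=(354*31+129)%997=136 [pair 0] -> [136]
  Sibling for proof at L2: 129
Root: 136
Proof path (sibling hashes from leaf to root): [66, 362, 129]

Answer: 66 362 129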